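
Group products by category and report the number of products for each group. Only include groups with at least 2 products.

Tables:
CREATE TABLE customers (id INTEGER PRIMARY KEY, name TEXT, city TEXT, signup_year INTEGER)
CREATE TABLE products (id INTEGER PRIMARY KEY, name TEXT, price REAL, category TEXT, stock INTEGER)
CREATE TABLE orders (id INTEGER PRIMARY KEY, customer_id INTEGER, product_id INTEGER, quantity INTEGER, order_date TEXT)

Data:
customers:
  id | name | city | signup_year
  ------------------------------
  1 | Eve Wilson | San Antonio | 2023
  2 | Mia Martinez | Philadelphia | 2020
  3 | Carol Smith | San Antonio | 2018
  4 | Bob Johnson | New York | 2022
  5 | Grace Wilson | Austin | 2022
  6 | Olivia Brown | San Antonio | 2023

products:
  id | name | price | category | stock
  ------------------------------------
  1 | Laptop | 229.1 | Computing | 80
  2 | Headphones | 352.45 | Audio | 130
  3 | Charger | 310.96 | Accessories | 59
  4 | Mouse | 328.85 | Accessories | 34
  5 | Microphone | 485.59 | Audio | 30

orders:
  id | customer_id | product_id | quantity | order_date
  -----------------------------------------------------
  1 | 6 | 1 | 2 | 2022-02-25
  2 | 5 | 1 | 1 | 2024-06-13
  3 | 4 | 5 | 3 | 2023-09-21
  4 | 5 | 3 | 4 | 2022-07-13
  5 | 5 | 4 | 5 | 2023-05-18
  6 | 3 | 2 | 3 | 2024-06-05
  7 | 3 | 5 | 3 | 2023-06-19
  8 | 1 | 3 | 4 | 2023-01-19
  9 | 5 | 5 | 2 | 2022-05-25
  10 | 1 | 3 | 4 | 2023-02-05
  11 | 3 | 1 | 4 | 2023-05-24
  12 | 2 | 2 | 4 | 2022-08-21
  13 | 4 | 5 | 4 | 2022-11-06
SELECT category, COUNT(*) AS n FROM products GROUP BY category HAVING COUNT(*) >= 2

Execution result:
category | n
Accessories | 2
Audio | 2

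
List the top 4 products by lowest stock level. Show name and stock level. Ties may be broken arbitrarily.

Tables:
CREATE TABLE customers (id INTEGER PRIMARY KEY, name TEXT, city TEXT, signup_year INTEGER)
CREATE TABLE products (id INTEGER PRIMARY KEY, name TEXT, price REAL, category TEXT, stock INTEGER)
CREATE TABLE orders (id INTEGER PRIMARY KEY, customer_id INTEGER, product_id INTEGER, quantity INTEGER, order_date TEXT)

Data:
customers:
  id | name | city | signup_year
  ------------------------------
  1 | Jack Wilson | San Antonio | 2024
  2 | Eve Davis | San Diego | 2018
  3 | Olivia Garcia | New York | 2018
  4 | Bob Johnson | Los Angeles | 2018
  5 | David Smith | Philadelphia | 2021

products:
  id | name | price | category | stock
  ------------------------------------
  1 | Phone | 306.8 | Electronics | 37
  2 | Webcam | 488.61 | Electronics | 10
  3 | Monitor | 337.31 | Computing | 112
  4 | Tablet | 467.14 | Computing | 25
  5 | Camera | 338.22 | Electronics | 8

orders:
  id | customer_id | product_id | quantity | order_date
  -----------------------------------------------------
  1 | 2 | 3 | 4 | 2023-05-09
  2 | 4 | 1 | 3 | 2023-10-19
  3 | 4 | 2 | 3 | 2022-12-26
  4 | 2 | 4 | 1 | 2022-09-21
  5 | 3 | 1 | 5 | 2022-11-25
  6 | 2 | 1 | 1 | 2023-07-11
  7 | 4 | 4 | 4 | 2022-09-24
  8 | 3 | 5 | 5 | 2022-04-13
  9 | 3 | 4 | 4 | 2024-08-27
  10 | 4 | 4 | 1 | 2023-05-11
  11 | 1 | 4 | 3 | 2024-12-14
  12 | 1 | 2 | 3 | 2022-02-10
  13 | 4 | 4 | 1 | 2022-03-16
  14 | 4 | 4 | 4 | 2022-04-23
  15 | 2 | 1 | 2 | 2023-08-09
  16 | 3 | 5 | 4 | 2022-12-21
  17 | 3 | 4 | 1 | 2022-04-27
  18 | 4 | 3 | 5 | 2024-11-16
SELECT name, stock FROM products ORDER BY stock ASC LIMIT 4

Execution result:
name | stock
Camera | 8
Webcam | 10
Tablet | 25
Phone | 37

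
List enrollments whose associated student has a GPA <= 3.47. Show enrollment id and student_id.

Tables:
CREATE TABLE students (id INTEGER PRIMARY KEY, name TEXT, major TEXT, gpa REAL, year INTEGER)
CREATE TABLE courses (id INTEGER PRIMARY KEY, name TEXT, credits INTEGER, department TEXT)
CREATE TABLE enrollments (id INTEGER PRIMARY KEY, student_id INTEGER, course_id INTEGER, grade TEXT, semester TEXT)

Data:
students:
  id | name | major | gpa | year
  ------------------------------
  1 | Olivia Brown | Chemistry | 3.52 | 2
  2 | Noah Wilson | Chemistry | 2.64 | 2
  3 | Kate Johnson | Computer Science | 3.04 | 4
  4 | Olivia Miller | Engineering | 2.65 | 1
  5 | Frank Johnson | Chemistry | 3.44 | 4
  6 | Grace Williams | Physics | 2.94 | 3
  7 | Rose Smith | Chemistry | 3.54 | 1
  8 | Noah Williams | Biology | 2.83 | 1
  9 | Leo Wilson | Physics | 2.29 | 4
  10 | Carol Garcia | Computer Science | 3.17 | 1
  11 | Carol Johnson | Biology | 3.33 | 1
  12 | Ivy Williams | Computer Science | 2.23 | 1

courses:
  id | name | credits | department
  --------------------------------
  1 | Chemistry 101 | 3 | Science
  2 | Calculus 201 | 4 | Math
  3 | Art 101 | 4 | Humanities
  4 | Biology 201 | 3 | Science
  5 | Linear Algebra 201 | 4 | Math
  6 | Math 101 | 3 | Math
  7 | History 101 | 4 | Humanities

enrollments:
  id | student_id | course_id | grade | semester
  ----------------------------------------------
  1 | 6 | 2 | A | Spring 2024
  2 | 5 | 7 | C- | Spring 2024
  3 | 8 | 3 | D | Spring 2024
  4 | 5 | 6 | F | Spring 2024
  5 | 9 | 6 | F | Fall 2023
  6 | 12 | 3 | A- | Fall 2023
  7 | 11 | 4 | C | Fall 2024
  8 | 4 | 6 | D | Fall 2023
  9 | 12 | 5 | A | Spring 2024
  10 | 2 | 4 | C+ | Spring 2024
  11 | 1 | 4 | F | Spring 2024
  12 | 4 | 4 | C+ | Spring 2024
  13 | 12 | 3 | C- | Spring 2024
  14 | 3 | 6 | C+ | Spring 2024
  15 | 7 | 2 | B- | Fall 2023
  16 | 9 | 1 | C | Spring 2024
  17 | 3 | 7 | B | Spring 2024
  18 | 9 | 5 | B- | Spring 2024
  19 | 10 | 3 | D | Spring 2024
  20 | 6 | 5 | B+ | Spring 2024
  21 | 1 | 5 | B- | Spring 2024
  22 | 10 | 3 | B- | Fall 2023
SELECT id, student_id FROM enrollments WHERE student_id IN (SELECT id FROM students WHERE gpa <= 3.47)

Execution result:
id | student_id
1 | 6
2 | 5
3 | 8
4 | 5
5 | 9
6 | 12
7 | 11
8 | 4
9 | 12
10 | 2
12 | 4
13 | 12
14 | 3
16 | 9
17 | 3
18 | 9
19 | 10
20 | 6
22 | 10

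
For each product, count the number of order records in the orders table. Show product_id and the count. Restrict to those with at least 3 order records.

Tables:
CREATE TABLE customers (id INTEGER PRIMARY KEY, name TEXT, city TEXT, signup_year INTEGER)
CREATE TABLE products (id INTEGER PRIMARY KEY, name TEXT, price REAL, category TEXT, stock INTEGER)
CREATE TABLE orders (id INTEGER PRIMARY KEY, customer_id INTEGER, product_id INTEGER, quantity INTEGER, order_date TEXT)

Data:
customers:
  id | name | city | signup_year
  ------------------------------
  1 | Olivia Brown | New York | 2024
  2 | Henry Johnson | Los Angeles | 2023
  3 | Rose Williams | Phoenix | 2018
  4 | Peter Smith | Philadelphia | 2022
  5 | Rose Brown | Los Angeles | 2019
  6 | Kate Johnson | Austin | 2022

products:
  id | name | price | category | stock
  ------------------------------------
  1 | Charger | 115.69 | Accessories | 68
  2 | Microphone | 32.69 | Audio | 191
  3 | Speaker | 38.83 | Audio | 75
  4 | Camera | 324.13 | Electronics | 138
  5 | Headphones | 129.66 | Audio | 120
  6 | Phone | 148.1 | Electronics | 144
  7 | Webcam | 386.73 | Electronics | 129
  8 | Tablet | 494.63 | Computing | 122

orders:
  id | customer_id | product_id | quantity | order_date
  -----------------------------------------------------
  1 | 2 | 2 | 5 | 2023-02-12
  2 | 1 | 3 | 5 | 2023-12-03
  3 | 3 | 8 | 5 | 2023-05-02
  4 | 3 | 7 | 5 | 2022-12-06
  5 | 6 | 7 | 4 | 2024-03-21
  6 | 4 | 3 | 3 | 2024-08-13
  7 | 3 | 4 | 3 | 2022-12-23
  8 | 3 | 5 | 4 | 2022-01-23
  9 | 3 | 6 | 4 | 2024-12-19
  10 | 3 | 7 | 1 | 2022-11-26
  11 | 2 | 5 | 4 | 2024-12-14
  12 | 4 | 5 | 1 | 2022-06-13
SELECT product_id, COUNT(*) AS order_count FROM orders GROUP BY product_id HAVING COUNT(*) >= 3

Execution result:
product_id | order_count
5 | 3
7 | 3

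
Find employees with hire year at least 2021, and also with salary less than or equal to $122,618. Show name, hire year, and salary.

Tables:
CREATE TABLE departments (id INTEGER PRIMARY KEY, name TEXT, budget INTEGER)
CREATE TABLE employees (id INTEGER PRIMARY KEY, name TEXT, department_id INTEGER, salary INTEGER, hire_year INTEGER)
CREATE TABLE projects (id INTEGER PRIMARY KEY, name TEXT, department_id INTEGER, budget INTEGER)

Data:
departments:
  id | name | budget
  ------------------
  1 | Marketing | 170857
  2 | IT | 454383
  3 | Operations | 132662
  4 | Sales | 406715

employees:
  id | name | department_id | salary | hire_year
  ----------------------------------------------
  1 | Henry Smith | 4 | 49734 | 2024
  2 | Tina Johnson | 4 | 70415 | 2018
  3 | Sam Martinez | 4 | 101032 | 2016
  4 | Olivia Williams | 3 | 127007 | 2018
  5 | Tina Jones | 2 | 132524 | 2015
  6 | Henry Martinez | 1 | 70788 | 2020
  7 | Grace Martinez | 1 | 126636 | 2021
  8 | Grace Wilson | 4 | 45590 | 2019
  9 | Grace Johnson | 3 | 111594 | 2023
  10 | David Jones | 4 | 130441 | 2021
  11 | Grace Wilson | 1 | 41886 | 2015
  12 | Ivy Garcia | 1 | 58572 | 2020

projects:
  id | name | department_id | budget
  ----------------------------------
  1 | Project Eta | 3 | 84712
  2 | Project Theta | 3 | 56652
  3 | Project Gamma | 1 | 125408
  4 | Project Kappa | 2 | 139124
SELECT name, hire_year, salary FROM employees WHERE hire_year >= 2021 AND salary <= 122618

Execution result:
name | hire_year | salary
Henry Smith | 2024 | 49734
Grace Johnson | 2023 | 111594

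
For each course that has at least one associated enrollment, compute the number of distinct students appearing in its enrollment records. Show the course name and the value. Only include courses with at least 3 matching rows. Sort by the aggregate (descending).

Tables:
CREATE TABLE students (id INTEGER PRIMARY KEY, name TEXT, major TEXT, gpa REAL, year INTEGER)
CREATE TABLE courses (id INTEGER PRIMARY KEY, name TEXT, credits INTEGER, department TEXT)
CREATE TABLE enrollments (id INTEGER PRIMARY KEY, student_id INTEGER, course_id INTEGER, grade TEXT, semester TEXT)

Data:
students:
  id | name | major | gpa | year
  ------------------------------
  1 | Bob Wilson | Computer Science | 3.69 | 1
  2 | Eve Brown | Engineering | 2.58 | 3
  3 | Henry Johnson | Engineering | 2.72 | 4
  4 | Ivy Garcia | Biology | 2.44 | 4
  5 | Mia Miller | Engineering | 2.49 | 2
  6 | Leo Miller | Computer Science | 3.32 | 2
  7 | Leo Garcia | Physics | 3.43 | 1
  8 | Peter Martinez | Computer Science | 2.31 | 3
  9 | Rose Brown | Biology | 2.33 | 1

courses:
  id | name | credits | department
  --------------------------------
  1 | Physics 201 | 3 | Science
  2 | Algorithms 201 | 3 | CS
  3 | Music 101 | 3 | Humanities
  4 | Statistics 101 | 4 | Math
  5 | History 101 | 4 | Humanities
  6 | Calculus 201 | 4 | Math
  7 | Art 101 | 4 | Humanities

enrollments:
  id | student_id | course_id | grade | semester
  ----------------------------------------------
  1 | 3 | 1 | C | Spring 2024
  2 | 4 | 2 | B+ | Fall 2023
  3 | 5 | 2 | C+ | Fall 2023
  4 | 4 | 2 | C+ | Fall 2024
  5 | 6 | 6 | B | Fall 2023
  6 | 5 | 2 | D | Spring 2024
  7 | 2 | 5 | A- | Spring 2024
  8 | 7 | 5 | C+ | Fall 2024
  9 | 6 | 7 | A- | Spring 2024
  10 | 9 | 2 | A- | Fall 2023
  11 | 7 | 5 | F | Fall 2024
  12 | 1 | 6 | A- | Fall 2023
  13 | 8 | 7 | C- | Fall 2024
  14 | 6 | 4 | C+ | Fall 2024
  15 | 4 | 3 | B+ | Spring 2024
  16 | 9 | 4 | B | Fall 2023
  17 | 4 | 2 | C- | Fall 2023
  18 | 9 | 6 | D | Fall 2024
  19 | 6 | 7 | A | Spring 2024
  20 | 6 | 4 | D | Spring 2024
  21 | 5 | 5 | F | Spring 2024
SELECT p.name, COUNT(DISTINCT c.student_id) AS distinct_student_count FROM enrollments c JOIN courses p ON c.course_id = p.id GROUP BY p.id, p.name HAVING COUNT(*) >= 3 ORDER BY distinct_student_count DESC

Execution result:
name | distinct_student_count
Algorithms 201 | 3
History 101 | 3
Calculus 201 | 3
Statistics 101 | 2
Art 101 | 2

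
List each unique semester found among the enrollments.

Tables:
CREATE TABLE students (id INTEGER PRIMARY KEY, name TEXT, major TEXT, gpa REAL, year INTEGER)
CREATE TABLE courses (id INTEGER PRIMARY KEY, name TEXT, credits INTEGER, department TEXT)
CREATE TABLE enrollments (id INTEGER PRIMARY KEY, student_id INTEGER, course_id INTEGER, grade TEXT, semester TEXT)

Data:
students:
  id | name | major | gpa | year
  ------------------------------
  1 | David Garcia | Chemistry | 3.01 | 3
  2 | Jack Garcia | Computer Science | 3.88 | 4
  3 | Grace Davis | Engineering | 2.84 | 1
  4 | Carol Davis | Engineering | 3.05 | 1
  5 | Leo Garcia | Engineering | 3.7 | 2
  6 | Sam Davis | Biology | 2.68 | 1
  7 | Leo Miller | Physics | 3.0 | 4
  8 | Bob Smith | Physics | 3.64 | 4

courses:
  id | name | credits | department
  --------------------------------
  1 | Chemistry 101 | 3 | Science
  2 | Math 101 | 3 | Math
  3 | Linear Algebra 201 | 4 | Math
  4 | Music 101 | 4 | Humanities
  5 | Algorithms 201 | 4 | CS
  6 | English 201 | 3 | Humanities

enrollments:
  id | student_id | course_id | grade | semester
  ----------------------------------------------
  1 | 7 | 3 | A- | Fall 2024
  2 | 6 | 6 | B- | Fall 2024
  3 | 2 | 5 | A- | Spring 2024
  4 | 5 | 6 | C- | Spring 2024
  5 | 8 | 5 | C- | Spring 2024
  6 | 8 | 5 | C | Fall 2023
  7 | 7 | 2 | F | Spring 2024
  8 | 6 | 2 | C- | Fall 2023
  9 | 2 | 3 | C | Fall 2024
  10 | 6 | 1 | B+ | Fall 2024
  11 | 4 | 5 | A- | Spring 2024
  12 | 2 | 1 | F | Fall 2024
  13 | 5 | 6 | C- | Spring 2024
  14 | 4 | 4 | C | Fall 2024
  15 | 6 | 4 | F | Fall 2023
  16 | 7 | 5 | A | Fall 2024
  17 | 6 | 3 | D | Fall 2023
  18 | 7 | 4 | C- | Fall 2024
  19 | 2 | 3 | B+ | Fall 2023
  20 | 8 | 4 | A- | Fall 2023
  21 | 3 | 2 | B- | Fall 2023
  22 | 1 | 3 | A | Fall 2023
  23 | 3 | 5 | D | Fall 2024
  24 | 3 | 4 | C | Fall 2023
SELECT DISTINCT semester FROM enrollments

Execution result:
semester
Fall 2024
Spring 2024
Fall 2023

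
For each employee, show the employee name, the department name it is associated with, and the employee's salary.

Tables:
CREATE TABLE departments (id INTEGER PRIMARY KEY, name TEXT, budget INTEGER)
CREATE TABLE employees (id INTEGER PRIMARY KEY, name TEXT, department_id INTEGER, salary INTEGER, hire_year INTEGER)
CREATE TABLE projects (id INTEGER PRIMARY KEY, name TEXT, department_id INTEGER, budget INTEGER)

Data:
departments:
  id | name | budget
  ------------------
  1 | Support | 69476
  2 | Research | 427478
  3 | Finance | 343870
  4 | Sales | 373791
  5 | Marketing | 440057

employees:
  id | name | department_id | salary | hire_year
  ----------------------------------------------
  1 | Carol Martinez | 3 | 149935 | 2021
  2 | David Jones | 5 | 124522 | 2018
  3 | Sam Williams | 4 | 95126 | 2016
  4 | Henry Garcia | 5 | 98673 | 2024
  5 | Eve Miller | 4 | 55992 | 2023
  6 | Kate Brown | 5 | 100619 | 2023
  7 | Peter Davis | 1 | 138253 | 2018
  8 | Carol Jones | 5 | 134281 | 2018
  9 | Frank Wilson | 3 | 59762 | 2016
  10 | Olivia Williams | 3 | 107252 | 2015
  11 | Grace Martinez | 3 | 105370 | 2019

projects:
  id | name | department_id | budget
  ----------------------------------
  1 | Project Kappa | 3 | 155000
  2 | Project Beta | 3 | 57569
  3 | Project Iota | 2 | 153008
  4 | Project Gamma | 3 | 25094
SELECT c.name, p.name AS department, c.salary FROM employees c JOIN departments p ON c.department_id = p.id

Execution result:
name | department | salary
Carol Martinez | Finance | 149935
David Jones | Marketing | 124522
Sam Williams | Sales | 95126
Henry Garcia | Marketing | 98673
Eve Miller | Sales | 55992
Kate Brown | Marketing | 100619
Peter Davis | Support | 138253
Carol Jones | Marketing | 134281
Frank Wilson | Finance | 59762
Olivia Williams | Finance | 107252
Grace Martinez | Finance | 105370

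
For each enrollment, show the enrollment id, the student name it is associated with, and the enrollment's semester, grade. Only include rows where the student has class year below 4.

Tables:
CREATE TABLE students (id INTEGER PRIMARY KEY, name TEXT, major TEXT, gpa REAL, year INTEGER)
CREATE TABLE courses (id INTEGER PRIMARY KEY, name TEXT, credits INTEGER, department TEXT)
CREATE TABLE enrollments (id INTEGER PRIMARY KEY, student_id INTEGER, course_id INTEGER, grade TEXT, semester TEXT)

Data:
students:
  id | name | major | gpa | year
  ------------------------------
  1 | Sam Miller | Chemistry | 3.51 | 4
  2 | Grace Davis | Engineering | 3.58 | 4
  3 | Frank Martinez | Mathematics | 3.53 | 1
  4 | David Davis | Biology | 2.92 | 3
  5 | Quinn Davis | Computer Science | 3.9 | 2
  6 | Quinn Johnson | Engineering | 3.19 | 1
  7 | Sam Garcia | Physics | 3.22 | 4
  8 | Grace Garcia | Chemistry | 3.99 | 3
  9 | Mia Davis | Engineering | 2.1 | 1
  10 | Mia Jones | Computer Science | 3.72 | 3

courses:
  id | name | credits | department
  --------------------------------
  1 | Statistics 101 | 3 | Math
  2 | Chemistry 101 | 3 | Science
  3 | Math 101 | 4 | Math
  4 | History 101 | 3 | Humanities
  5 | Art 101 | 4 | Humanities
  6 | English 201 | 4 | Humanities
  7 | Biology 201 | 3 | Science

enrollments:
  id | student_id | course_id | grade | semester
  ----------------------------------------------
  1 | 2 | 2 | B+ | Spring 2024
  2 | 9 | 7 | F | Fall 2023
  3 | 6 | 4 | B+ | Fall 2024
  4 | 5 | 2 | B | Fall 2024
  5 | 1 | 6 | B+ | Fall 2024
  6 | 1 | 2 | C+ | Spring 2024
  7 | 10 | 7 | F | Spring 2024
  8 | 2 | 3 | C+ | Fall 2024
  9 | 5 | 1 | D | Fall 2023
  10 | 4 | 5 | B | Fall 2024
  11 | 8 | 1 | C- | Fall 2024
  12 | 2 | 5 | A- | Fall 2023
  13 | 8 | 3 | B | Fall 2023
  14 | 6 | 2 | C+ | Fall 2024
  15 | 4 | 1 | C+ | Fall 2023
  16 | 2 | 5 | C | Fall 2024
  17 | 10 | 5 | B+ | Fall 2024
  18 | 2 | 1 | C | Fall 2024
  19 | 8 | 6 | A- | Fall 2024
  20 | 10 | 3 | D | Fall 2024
SELECT c.id, p.name AS student, c.semester, c.grade FROM enrollments c JOIN students p ON c.student_id = p.id WHERE p.year < 4

Execution result:
id | student | semester | grade
2 | Mia Davis | Fall 2023 | F
3 | Quinn Johnson | Fall 2024 | B+
4 | Quinn Davis | Fall 2024 | B
7 | Mia Jones | Spring 2024 | F
9 | Quinn Davis | Fall 2023 | D
10 | David Davis | Fall 2024 | B
11 | Grace Garcia | Fall 2024 | C-
13 | Grace Garcia | Fall 2023 | B
14 | Quinn Johnson | Fall 2024 | C+
15 | David Davis | Fall 2023 | C+
17 | Mia Jones | Fall 2024 | B+
19 | Grace Garcia | Fall 2024 | A-
20 | Mia Jones | Fall 2024 | D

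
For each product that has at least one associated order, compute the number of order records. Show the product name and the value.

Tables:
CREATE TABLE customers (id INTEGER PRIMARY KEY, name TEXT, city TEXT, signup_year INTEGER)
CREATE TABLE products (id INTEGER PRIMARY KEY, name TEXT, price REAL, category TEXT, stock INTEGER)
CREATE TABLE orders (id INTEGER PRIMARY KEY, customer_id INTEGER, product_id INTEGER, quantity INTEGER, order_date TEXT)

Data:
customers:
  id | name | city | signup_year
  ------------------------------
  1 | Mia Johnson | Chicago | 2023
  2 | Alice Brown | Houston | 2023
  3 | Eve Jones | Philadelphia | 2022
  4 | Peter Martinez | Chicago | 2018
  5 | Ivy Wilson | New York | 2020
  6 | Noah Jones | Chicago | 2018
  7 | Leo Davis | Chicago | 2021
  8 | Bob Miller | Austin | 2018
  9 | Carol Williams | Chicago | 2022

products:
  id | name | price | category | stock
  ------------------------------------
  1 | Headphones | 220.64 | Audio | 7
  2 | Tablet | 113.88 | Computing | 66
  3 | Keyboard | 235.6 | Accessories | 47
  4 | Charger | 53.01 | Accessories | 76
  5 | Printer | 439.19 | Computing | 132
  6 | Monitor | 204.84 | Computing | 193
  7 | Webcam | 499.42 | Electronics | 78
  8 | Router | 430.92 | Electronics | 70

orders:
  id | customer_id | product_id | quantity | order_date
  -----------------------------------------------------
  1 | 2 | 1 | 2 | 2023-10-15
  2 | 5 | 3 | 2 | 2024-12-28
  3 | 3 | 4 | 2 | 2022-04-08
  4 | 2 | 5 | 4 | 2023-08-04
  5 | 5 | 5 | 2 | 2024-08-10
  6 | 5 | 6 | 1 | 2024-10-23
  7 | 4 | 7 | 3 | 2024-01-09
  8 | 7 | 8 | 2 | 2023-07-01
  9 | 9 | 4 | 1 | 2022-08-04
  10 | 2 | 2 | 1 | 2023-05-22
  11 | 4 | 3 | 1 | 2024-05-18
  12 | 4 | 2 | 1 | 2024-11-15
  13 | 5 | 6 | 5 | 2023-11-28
SELECT p.name, COUNT(*) AS n FROM orders c JOIN products p ON c.product_id = p.id GROUP BY p.id, p.name

Execution result:
name | n
Headphones | 1
Tablet | 2
Keyboard | 2
Charger | 2
Printer | 2
Monitor | 2
Webcam | 1
Router | 1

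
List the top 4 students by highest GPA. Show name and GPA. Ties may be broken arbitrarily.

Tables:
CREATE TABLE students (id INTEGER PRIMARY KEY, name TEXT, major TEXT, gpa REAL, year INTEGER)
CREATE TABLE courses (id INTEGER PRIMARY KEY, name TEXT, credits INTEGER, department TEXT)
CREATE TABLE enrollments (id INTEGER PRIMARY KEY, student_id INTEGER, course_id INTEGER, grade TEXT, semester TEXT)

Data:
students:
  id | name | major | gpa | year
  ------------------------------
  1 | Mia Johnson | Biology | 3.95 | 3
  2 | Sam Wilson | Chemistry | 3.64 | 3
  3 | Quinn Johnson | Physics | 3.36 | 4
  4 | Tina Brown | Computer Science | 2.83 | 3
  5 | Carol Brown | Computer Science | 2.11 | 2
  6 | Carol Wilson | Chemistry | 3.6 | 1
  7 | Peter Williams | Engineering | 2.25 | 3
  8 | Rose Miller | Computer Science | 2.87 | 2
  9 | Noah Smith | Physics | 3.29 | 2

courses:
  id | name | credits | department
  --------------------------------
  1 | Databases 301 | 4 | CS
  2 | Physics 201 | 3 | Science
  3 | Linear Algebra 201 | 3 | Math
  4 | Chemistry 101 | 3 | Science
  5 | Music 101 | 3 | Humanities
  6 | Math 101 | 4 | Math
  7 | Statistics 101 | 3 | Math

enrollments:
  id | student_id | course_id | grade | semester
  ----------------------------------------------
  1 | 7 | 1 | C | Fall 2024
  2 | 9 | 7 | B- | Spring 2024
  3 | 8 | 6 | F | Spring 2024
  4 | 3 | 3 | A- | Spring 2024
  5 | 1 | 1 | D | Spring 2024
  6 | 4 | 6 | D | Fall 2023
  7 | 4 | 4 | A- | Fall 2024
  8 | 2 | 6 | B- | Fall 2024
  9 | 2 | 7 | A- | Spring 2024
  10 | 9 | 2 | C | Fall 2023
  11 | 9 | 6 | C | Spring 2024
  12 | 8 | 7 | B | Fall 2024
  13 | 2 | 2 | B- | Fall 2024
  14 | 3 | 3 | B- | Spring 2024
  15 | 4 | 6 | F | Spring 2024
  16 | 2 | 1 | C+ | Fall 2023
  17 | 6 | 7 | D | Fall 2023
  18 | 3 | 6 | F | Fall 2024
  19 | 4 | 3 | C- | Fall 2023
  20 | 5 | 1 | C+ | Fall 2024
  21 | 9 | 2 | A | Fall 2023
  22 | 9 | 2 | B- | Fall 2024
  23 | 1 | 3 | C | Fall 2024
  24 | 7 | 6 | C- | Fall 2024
SELECT name, gpa FROM students ORDER BY gpa DESC LIMIT 4

Execution result:
name | gpa
Mia Johnson | 3.95
Sam Wilson | 3.64
Carol Wilson | 3.60
Quinn Johnson | 3.36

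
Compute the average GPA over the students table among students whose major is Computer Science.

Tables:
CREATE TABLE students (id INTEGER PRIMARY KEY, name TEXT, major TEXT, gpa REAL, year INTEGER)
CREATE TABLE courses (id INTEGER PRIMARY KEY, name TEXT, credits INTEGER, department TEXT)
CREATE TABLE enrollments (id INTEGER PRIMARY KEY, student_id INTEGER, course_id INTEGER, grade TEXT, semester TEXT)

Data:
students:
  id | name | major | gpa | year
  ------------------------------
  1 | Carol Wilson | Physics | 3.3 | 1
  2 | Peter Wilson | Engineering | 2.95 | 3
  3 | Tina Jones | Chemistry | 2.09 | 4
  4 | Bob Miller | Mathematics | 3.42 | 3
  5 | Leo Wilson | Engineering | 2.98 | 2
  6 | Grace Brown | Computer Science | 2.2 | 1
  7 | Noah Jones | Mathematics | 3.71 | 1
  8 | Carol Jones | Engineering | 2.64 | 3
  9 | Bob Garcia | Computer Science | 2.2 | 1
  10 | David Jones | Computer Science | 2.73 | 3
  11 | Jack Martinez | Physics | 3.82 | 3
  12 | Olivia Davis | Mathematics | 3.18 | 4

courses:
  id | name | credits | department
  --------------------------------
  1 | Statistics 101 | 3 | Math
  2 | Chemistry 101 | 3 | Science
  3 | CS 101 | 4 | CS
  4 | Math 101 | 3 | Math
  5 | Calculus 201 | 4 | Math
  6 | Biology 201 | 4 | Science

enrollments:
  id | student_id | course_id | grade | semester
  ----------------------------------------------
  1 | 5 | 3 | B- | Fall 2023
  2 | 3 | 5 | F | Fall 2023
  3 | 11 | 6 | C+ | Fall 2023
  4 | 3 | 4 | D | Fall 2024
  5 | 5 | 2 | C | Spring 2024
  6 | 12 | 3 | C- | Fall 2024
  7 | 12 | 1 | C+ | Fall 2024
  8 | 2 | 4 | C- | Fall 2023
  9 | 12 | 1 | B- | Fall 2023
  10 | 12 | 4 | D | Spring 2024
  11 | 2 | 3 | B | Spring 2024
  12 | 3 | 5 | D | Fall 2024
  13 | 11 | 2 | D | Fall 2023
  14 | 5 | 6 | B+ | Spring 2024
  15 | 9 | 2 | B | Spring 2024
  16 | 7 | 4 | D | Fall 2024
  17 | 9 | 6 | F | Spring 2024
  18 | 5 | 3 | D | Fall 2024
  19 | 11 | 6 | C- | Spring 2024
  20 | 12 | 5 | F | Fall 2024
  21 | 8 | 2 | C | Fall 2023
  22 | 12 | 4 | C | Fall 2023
SELECT AVG(gpa) FROM students WHERE major = 'Computer Science'

Execution result:
2.38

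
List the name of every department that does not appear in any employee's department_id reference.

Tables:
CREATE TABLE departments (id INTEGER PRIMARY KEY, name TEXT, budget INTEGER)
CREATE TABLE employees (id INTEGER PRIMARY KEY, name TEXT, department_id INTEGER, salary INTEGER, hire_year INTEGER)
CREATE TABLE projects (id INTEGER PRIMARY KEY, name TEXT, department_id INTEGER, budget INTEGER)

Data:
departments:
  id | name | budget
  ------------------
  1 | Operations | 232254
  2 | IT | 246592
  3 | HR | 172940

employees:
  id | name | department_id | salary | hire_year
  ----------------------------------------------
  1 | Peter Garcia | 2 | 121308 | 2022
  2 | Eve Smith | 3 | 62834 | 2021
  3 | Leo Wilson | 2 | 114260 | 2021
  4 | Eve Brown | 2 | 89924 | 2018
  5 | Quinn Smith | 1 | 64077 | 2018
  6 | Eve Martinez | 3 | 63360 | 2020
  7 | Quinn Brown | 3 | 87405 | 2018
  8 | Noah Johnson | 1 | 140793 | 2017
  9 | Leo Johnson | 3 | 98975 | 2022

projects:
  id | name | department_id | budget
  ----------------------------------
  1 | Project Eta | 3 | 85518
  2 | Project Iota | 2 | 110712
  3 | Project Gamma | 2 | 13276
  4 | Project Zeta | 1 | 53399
SELECT p.name FROM departments p LEFT JOIN employees c ON c.department_id = p.id WHERE c.id IS NULL

Execution result:
(no rows)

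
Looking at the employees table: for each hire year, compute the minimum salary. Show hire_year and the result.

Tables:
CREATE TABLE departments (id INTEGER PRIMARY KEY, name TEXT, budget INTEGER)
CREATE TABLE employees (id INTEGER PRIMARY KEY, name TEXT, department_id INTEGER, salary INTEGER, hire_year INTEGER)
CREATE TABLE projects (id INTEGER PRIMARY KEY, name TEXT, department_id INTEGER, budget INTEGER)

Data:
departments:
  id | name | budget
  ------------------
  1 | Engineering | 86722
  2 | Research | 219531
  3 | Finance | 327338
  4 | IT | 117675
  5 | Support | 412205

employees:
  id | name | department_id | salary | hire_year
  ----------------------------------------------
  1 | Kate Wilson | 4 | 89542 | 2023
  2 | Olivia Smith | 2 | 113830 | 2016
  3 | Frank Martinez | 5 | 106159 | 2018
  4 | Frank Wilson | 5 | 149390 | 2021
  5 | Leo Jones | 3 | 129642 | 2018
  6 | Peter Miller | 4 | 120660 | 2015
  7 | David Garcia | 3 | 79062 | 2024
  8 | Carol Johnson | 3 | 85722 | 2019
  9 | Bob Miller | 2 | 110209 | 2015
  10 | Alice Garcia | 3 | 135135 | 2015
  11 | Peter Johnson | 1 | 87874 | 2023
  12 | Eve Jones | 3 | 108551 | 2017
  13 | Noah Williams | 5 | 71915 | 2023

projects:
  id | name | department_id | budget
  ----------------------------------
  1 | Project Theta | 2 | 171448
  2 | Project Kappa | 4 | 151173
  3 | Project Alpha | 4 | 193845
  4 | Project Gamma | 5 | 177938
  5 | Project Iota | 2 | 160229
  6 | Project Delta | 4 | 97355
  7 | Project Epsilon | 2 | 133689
SELECT hire_year, MIN(salary) AS min_salary FROM employees GROUP BY hire_year

Execution result:
hire_year | min_salary
2015 | 110209
2016 | 113830
2017 | 108551
2018 | 106159
2019 | 85722
2021 | 149390
2023 | 71915
2024 | 79062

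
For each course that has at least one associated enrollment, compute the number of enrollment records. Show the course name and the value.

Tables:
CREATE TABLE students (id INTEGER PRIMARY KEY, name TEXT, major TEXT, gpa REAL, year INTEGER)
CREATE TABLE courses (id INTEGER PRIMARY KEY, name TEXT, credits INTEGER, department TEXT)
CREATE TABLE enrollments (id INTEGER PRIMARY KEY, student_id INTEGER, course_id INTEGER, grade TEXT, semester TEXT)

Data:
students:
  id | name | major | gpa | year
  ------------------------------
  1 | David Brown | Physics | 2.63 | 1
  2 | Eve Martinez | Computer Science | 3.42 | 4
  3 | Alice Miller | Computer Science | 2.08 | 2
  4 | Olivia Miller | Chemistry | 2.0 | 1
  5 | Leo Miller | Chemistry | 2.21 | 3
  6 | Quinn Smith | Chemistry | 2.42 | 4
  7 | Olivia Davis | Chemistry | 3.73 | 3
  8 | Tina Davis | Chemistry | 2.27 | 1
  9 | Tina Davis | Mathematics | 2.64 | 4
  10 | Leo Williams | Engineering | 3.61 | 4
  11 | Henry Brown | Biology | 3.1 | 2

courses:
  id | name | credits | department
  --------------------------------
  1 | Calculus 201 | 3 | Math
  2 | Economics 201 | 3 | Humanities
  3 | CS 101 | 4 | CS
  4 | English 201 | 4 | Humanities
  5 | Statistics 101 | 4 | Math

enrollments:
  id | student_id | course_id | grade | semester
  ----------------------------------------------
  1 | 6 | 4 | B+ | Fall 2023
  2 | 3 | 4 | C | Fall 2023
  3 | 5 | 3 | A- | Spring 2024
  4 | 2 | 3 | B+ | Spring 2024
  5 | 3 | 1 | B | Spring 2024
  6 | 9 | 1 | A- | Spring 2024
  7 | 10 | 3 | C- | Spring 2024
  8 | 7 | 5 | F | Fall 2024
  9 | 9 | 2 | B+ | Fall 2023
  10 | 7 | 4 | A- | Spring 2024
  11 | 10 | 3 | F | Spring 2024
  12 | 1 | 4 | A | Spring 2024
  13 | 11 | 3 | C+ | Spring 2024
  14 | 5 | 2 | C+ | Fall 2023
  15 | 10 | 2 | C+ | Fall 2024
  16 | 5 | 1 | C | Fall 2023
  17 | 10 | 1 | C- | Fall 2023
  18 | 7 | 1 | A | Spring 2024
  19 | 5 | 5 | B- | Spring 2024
SELECT p.name, COUNT(*) AS n FROM enrollments c JOIN courses p ON c.course_id = p.id GROUP BY p.id, p.name

Execution result:
name | n
Calculus 201 | 5
Economics 201 | 3
CS 101 | 5
English 201 | 4
Statistics 101 | 2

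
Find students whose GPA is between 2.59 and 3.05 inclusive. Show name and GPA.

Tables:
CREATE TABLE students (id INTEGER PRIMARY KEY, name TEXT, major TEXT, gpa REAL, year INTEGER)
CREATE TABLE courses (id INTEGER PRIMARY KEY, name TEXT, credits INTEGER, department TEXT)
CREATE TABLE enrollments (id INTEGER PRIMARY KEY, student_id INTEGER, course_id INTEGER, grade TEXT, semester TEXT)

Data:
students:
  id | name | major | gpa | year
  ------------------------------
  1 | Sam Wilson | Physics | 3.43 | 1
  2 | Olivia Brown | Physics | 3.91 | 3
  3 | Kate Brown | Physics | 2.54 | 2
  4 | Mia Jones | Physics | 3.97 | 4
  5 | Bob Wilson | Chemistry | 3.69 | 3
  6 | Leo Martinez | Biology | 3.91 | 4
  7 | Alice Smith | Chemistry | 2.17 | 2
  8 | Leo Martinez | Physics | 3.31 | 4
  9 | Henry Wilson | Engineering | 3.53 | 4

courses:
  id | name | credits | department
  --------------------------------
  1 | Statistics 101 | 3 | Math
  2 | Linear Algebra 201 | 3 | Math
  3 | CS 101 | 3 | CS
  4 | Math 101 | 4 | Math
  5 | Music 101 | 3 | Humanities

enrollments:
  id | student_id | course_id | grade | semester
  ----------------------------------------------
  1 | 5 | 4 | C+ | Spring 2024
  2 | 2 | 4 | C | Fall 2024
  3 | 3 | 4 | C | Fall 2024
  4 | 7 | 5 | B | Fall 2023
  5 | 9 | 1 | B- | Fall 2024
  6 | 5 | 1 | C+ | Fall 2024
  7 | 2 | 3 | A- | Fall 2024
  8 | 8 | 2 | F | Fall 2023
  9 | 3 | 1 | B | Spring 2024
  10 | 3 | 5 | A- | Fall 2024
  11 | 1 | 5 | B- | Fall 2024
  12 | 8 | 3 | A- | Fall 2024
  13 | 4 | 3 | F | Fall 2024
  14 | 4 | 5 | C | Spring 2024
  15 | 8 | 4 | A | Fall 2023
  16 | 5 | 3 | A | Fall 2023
SELECT name, gpa FROM students WHERE gpa BETWEEN 2.59 AND 3.05

Execution result:
(no rows)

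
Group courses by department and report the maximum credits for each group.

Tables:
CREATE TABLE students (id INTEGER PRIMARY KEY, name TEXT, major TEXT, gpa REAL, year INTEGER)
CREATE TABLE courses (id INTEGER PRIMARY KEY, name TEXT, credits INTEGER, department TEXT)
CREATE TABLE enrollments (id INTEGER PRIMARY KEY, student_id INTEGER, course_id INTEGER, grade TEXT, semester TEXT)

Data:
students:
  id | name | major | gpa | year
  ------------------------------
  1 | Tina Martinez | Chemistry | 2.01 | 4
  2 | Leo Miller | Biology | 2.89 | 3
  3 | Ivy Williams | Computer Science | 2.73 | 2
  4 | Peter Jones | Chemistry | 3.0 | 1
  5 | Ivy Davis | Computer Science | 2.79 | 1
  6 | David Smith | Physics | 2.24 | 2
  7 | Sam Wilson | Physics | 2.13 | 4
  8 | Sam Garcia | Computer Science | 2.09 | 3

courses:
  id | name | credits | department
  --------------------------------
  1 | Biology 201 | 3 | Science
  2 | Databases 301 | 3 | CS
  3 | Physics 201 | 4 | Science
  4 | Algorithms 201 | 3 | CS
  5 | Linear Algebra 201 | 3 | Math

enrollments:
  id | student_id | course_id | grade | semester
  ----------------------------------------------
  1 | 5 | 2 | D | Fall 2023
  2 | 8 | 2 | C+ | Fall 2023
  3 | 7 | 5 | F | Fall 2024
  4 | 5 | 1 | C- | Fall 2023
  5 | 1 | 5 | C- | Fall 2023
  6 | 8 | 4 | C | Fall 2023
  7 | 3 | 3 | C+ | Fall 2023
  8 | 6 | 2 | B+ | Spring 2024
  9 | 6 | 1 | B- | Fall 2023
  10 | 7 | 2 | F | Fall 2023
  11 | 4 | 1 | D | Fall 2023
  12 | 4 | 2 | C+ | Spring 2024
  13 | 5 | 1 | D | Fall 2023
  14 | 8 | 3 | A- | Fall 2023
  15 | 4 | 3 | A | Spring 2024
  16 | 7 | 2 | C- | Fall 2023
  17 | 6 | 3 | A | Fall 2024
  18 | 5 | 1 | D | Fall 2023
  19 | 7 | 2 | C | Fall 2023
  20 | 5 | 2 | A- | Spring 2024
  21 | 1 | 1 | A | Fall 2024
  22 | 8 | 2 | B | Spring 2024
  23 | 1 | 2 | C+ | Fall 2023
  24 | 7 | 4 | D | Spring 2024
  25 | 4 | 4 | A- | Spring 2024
SELECT department, MAX(credits) AS max_credits FROM courses GROUP BY department

Execution result:
department | max_credits
CS | 3
Math | 3
Science | 4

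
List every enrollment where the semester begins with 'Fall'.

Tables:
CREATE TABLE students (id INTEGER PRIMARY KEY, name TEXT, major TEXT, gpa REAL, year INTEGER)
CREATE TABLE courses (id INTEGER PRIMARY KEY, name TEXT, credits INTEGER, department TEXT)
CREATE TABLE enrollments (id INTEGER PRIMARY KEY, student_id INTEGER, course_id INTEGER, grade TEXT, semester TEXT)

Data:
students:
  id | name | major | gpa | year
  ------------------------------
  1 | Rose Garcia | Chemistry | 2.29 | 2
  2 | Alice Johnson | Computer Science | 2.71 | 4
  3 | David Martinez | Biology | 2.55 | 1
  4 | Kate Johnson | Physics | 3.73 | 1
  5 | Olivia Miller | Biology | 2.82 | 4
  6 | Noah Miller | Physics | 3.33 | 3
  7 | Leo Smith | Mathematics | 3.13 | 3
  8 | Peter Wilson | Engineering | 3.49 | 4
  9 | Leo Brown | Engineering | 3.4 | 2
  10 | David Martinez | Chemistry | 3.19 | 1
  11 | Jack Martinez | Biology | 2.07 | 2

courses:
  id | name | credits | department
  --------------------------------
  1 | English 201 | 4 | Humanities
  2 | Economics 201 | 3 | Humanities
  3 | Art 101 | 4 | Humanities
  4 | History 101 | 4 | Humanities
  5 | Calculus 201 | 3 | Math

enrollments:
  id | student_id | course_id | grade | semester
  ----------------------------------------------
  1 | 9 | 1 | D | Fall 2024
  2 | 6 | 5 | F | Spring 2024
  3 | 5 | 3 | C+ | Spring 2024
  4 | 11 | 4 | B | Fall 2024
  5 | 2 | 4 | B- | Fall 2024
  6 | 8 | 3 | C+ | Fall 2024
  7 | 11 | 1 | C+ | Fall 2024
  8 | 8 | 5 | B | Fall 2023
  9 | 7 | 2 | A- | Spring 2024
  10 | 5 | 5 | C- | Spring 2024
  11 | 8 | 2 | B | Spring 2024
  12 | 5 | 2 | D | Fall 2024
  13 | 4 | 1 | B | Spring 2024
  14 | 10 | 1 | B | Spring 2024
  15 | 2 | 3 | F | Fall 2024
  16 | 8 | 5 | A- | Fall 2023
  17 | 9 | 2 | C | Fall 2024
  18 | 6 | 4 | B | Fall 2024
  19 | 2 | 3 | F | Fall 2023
SELECT id, semester FROM enrollments WHERE semester LIKE 'Fall%'

Execution result:
id | semester
1 | Fall 2024
4 | Fall 2024
5 | Fall 2024
6 | Fall 2024
7 | Fall 2024
8 | Fall 2023
12 | Fall 2024
15 | Fall 2024
16 | Fall 2023
17 | Fall 2024
18 | Fall 2024
19 | Fall 2023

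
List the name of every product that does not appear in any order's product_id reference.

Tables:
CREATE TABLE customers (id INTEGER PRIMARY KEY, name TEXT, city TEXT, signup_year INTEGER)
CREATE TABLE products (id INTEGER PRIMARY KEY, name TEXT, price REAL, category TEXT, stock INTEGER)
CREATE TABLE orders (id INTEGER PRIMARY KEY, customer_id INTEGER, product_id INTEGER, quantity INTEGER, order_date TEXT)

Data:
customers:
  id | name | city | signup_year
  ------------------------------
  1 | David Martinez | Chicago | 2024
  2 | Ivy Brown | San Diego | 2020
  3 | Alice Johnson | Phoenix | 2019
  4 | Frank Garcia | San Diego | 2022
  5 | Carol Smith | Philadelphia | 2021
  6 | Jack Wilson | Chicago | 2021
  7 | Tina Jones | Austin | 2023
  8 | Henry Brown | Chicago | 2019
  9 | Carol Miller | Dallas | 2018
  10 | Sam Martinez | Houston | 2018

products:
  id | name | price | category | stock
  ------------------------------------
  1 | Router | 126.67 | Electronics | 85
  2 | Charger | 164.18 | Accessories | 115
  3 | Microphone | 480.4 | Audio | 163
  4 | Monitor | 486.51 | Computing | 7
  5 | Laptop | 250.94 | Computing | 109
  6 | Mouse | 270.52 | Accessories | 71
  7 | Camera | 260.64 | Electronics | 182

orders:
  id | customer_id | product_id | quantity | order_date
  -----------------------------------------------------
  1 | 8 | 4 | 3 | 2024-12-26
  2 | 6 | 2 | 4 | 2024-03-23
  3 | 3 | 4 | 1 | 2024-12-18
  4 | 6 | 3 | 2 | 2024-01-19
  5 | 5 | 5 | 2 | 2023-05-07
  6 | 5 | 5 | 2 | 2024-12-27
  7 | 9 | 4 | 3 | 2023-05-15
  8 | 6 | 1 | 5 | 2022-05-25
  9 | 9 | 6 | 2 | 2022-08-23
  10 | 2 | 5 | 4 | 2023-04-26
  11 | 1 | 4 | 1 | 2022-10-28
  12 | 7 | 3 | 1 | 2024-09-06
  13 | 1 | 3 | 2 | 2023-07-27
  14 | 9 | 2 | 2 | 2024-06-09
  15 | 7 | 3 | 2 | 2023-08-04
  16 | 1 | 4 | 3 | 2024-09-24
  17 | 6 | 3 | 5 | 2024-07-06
SELECT p.name FROM products p LEFT JOIN orders c ON c.product_id = p.id WHERE c.id IS NULL

Execution result:
Camera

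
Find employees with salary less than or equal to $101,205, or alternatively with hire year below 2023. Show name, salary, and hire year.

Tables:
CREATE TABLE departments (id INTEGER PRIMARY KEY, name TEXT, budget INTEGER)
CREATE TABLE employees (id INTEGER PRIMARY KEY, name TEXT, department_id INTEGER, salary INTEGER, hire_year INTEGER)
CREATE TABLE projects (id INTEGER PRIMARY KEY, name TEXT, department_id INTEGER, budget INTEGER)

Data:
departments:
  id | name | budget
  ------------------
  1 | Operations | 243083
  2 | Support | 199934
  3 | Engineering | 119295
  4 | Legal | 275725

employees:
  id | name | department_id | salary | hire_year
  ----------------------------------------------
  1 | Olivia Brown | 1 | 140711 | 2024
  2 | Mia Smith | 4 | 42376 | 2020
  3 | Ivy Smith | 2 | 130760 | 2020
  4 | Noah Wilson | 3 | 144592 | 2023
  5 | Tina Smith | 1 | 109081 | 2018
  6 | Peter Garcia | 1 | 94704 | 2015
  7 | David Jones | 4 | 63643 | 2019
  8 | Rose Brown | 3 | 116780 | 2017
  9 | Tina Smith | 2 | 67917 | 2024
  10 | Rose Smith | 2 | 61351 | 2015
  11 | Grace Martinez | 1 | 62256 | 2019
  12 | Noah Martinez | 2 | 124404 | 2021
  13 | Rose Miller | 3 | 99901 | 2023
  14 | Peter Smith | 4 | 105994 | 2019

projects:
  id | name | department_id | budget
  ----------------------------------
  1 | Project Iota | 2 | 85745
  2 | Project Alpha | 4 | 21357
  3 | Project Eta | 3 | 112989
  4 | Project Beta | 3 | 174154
SELECT name, salary, hire_year FROM employees WHERE salary <= 101205 OR hire_year < 2023

Execution result:
name | salary | hire_year
Mia Smith | 42376 | 2020
Ivy Smith | 130760 | 2020
Tina Smith | 109081 | 2018
Peter Garcia | 94704 | 2015
David Jones | 63643 | 2019
Rose Brown | 116780 | 2017
Tina Smith | 67917 | 2024
Rose Smith | 61351 | 2015
Grace Martinez | 62256 | 2019
Noah Martinez | 124404 | 2021
Rose Miller | 99901 | 2023
Peter Smith | 105994 | 2019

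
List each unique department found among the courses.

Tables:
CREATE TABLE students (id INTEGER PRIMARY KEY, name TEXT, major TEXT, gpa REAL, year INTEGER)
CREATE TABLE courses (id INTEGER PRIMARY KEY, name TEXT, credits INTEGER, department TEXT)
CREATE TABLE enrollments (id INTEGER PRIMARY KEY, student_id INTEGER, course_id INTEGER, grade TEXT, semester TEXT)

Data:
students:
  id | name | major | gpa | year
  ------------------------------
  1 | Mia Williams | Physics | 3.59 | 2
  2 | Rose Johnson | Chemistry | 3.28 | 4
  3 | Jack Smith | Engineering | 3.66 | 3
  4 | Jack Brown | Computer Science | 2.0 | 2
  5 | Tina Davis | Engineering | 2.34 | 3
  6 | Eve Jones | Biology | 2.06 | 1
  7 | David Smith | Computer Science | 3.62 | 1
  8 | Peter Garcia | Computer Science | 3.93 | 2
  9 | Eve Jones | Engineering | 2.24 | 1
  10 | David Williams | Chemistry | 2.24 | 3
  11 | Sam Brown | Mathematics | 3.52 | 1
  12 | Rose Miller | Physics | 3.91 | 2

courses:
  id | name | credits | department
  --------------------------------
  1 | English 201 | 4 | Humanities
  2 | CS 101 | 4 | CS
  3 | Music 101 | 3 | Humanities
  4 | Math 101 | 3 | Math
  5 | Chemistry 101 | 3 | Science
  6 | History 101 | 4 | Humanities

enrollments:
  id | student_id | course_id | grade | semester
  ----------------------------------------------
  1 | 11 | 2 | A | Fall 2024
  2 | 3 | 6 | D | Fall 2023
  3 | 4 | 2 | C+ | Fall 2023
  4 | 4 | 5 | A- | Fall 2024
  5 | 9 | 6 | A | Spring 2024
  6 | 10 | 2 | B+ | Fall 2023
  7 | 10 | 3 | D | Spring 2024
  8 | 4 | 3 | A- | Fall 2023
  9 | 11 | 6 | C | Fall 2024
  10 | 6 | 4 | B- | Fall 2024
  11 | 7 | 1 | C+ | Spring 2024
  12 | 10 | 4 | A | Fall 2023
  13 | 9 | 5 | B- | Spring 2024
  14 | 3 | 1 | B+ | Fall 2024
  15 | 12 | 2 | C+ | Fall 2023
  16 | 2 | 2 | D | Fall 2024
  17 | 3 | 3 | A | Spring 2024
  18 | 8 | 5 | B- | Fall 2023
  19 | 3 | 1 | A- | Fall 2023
SELECT DISTINCT department FROM courses

Execution result:
department
Humanities
CS
Math
Science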